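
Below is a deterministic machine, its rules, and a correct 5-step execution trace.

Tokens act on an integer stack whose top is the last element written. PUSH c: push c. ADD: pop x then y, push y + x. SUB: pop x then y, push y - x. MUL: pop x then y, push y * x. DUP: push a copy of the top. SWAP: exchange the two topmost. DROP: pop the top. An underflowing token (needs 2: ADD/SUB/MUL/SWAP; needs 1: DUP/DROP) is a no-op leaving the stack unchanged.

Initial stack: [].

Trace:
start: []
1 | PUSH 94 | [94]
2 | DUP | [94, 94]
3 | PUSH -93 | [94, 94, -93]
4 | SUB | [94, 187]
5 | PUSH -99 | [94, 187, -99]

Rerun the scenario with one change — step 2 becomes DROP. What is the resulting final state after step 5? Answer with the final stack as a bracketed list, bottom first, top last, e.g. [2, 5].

(re-executing from step 2 with the substitution; state before step 2: [94])
2 | DROP | []
3 | PUSH -93 | [-93]
4 | SUB | [-93]
5 | PUSH -99 | [-93, -99]

[-93, -99]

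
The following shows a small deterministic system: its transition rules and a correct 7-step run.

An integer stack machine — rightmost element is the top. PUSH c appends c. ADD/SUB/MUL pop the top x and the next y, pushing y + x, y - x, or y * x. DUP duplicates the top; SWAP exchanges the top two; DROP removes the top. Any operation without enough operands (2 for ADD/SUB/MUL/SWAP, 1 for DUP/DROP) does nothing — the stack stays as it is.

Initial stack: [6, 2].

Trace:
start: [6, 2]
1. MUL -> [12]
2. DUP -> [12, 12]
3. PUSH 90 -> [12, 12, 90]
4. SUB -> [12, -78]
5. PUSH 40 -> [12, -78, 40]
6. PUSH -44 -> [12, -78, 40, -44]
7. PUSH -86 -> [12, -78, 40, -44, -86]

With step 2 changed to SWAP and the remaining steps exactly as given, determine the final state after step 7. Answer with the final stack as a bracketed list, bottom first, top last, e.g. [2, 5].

[-78, 40, -44, -86]

(re-executing from step 2 with the substitution; state before step 2: [12])
2. SWAP -> [12]
3. PUSH 90 -> [12, 90]
4. SUB -> [-78]
5. PUSH 40 -> [-78, 40]
6. PUSH -44 -> [-78, 40, -44]
7. PUSH -86 -> [-78, 40, -44, -86]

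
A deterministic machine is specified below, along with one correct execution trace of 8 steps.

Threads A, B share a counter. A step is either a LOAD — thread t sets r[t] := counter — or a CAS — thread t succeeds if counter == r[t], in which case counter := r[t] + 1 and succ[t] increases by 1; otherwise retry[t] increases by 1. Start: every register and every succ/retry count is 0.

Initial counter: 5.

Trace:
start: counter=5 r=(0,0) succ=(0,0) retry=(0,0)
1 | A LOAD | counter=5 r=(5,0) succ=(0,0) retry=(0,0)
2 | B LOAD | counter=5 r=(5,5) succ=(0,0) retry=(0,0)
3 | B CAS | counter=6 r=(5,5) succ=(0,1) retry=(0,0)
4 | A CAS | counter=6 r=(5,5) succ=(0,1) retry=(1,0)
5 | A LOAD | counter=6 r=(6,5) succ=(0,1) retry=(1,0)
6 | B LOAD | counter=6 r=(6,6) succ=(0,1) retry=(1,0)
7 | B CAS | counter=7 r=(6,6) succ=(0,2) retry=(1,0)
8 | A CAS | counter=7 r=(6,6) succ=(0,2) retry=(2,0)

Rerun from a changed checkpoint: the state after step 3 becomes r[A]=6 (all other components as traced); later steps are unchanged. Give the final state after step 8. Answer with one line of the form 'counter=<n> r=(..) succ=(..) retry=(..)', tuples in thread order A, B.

state after step 3 := counter=6 r=(6,5) succ=(0,1) retry=(0,0)
4 | A CAS | counter=7 r=(6,5) succ=(1,1) retry=(0,0)
5 | A LOAD | counter=7 r=(7,5) succ=(1,1) retry=(0,0)
6 | B LOAD | counter=7 r=(7,7) succ=(1,1) retry=(0,0)
7 | B CAS | counter=8 r=(7,7) succ=(1,2) retry=(0,0)
8 | A CAS | counter=8 r=(7,7) succ=(1,2) retry=(1,0)

counter=8 r=(7,7) succ=(1,2) retry=(1,0)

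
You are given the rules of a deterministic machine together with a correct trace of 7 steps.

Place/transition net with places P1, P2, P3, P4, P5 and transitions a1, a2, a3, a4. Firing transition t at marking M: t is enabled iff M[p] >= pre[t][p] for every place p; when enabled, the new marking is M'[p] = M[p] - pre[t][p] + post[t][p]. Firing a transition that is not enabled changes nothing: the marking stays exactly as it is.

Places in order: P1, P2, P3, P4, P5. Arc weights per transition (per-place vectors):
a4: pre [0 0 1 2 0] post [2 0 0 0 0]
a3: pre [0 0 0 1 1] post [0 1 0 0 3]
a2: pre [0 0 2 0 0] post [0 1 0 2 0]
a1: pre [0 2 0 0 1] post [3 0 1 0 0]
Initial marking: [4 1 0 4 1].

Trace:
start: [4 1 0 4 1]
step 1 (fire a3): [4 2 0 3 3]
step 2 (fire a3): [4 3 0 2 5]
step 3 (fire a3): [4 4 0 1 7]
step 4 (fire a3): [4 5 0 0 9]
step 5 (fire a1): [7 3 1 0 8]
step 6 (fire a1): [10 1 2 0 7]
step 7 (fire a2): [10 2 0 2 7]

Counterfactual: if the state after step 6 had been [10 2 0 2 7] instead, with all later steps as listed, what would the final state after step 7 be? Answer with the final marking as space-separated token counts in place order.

10 2 0 2 7

state after step 6 := [10 2 0 2 7]
step 7 (fire a2): [10 2 0 2 7]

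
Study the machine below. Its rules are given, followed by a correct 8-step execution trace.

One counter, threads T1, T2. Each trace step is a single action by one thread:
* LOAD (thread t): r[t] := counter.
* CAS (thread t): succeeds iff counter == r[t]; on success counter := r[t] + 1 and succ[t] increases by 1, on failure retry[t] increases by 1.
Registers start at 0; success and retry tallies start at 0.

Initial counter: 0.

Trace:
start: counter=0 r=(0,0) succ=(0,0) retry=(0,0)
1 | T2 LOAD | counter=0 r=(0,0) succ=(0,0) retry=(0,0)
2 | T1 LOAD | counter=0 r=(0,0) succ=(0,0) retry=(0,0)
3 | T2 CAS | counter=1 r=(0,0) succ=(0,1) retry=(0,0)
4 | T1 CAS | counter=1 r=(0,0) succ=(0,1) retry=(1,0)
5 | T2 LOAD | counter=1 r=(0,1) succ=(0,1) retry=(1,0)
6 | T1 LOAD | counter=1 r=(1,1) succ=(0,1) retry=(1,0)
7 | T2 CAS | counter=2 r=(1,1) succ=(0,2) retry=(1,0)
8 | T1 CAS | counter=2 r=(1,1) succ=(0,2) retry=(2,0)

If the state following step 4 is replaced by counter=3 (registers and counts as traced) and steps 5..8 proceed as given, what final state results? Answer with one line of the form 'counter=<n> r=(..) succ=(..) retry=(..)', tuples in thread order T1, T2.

state after step 4 := counter=3 r=(0,0) succ=(0,1) retry=(1,0)
5 | T2 LOAD | counter=3 r=(0,3) succ=(0,1) retry=(1,0)
6 | T1 LOAD | counter=3 r=(3,3) succ=(0,1) retry=(1,0)
7 | T2 CAS | counter=4 r=(3,3) succ=(0,2) retry=(1,0)
8 | T1 CAS | counter=4 r=(3,3) succ=(0,2) retry=(2,0)

counter=4 r=(3,3) succ=(0,2) retry=(2,0)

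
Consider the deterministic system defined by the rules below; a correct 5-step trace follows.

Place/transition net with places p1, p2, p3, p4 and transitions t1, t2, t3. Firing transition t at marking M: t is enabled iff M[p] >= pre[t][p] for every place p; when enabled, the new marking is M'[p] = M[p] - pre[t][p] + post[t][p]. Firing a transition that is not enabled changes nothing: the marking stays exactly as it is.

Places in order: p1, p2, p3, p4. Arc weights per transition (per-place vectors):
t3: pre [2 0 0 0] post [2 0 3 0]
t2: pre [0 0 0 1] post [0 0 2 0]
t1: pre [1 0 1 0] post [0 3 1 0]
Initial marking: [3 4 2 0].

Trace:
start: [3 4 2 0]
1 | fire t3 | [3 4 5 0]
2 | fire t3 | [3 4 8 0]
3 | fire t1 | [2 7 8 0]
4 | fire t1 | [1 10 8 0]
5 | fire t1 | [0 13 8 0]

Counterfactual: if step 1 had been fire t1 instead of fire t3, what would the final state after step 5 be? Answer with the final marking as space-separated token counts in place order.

(re-executing from step 1 with the substitution; state before step 1: [3 4 2 0])
1 | fire t1 | [2 7 2 0]
2 | fire t3 | [2 7 5 0]
3 | fire t1 | [1 10 5 0]
4 | fire t1 | [0 13 5 0]
5 | fire t1 | [0 13 5 0]

0 13 5 0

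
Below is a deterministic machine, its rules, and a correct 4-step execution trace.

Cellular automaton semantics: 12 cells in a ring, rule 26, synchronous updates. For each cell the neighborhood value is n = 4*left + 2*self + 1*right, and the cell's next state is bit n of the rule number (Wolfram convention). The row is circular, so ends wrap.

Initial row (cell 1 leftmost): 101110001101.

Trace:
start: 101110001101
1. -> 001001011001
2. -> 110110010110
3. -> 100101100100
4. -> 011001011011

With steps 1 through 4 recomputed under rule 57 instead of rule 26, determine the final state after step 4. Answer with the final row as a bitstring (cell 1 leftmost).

(re-executing steps 1..4 under rule 57; state before step 1: 101110001101)
1. -> 011001101011
2. -> 110101010110
3. -> 101010101101
4. -> 010101011011

010101011011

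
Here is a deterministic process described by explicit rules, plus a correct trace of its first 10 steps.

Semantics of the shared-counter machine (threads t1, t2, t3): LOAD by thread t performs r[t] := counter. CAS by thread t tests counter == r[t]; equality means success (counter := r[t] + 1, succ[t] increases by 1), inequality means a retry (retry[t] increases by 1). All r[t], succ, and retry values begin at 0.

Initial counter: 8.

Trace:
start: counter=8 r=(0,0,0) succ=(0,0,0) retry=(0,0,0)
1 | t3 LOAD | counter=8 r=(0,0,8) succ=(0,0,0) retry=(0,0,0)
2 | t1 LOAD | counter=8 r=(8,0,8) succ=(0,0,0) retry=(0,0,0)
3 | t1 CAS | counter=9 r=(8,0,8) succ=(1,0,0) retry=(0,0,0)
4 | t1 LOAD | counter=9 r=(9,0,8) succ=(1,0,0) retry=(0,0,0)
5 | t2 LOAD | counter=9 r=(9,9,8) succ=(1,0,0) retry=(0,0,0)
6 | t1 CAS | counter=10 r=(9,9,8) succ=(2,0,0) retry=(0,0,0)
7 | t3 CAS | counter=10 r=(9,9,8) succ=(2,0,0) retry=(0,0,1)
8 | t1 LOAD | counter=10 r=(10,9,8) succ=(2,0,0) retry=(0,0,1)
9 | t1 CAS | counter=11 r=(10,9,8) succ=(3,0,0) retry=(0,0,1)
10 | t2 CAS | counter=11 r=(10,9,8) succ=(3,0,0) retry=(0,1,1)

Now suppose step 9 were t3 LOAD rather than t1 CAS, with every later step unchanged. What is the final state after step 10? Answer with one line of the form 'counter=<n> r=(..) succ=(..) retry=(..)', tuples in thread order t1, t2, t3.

counter=10 r=(10,9,10) succ=(2,0,0) retry=(0,1,1)

(re-executing from step 9 with the substitution; state before step 9: counter=10 r=(10,9,8) succ=(2,0,0) retry=(0,0,1))
9 | t3 LOAD | counter=10 r=(10,9,10) succ=(2,0,0) retry=(0,0,1)
10 | t2 CAS | counter=10 r=(10,9,10) succ=(2,0,0) retry=(0,1,1)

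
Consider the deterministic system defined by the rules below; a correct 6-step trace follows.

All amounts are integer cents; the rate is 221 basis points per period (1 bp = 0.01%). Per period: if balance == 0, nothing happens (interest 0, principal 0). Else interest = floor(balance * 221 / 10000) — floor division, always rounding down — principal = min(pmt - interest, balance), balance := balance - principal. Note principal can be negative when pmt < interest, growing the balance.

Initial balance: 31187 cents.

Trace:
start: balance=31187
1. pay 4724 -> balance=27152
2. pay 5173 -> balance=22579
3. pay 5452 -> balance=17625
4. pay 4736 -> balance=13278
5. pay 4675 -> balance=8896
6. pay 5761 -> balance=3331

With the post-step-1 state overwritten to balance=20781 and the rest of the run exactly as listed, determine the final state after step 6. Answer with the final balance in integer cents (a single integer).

0

state after step 1 := balance=20781
2. pay 5173 -> balance=16067
3. pay 5452 -> balance=10970
4. pay 4736 -> balance=6476
5. pay 4675 -> balance=1944
6. pay 5761 -> balance=0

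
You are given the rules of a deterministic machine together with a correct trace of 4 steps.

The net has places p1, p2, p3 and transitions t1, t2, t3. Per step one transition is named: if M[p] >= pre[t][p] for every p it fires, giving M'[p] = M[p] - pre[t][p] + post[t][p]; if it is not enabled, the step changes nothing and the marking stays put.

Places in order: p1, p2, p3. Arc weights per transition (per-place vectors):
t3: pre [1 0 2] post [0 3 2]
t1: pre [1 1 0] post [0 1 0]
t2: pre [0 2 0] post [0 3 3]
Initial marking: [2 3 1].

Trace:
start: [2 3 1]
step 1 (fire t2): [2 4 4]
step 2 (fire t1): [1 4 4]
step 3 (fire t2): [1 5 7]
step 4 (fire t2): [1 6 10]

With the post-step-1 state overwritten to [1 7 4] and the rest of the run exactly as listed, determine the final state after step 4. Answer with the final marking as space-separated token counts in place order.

state after step 1 := [1 7 4]
step 2 (fire t1): [0 7 4]
step 3 (fire t2): [0 8 7]
step 4 (fire t2): [0 9 10]

0 9 10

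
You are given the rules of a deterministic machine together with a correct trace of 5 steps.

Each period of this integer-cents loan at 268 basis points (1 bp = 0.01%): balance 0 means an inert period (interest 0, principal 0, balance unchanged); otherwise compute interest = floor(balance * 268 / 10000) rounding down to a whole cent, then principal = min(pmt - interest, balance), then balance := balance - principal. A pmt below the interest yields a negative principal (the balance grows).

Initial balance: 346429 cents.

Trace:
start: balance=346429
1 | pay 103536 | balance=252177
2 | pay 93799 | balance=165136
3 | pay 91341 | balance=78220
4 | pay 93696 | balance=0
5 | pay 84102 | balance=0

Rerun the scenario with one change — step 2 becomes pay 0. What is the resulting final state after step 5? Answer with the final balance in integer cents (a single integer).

(re-executing from step 2 with the substitution; state before step 2: balance=252177)
2 | pay 0 | balance=258935
3 | pay 91341 | balance=174533
4 | pay 93696 | balance=85514
5 | pay 84102 | balance=3703

3703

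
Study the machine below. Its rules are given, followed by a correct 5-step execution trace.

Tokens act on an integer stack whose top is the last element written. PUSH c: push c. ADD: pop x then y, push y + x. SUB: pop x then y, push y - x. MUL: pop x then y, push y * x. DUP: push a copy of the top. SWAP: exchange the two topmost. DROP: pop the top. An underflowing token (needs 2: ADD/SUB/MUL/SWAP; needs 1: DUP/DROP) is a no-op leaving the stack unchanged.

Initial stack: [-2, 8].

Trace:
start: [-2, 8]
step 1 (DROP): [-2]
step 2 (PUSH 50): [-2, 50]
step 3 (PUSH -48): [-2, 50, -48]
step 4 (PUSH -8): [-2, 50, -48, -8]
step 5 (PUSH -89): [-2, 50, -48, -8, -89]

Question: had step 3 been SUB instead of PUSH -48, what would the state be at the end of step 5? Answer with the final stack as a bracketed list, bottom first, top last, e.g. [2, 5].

(re-executing from step 3 with the substitution; state before step 3: [-2, 50])
step 3 (SUB): [-52]
step 4 (PUSH -8): [-52, -8]
step 5 (PUSH -89): [-52, -8, -89]

[-52, -8, -89]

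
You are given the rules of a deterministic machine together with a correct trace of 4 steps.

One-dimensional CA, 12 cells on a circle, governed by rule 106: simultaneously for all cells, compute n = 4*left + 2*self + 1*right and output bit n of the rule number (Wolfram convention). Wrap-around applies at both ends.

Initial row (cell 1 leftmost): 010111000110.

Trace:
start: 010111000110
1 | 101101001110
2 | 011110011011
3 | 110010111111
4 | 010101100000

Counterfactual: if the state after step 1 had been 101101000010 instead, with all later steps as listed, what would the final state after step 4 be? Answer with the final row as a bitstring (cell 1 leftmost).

110100010101

state after step 1 := 101101000010
2 | 011110000101
3 | 110010001010
4 | 110100010101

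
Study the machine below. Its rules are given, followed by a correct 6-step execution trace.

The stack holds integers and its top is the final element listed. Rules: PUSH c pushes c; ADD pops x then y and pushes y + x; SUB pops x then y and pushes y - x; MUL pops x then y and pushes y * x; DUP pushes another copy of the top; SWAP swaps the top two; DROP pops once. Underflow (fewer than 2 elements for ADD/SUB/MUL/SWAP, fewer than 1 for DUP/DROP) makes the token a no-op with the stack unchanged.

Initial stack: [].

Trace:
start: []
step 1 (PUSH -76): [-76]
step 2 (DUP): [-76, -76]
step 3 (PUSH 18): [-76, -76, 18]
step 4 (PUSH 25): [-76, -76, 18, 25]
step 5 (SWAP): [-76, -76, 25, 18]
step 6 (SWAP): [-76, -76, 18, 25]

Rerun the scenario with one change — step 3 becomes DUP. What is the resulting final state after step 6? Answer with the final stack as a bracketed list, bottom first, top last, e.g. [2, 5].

(re-executing from step 3 with the substitution; state before step 3: [-76, -76])
step 3 (DUP): [-76, -76, -76]
step 4 (PUSH 25): [-76, -76, -76, 25]
step 5 (SWAP): [-76, -76, 25, -76]
step 6 (SWAP): [-76, -76, -76, 25]

[-76, -76, -76, 25]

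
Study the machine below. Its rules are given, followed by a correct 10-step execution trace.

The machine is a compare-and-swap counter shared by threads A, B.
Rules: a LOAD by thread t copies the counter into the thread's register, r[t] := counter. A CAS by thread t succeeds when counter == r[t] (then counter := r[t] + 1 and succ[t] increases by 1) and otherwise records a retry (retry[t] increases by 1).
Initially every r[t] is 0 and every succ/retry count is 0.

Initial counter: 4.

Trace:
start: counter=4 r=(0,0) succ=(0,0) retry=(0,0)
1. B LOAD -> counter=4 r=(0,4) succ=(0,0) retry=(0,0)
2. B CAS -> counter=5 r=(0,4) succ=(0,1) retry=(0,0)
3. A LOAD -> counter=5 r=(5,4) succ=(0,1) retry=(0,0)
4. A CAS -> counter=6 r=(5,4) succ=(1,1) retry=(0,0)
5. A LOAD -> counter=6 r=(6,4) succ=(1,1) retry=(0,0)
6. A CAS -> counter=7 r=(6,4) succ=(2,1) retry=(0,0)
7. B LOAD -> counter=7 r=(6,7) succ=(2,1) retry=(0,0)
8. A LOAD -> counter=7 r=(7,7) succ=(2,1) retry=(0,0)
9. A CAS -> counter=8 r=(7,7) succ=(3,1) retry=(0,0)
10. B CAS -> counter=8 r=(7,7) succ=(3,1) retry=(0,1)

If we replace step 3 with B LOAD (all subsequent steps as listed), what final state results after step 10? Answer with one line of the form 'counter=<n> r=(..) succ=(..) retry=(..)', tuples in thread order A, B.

counter=7 r=(6,6) succ=(2,1) retry=(1,1)

(re-executing from step 3 with the substitution; state before step 3: counter=5 r=(0,4) succ=(0,1) retry=(0,0))
3. B LOAD -> counter=5 r=(0,5) succ=(0,1) retry=(0,0)
4. A CAS -> counter=5 r=(0,5) succ=(0,1) retry=(1,0)
5. A LOAD -> counter=5 r=(5,5) succ=(0,1) retry=(1,0)
6. A CAS -> counter=6 r=(5,5) succ=(1,1) retry=(1,0)
7. B LOAD -> counter=6 r=(5,6) succ=(1,1) retry=(1,0)
8. A LOAD -> counter=6 r=(6,6) succ=(1,1) retry=(1,0)
9. A CAS -> counter=7 r=(6,6) succ=(2,1) retry=(1,0)
10. B CAS -> counter=7 r=(6,6) succ=(2,1) retry=(1,1)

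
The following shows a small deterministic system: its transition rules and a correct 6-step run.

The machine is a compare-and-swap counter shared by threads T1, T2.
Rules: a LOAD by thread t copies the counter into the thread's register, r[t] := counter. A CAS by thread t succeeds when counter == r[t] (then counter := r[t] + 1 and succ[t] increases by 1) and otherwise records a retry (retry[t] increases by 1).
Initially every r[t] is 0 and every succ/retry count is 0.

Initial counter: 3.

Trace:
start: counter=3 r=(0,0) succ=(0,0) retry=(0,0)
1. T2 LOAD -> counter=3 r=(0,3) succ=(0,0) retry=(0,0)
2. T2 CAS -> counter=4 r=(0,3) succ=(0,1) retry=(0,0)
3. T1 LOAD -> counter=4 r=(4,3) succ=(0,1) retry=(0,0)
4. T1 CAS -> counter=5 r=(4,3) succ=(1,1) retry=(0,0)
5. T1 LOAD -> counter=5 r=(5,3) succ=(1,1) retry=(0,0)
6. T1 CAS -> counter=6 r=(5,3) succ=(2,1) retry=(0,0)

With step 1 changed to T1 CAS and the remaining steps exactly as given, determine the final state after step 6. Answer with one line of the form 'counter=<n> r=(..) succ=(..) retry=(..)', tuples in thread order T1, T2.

counter=5 r=(4,0) succ=(2,0) retry=(1,1)

(re-executing from step 1 with the substitution; state before step 1: counter=3 r=(0,0) succ=(0,0) retry=(0,0))
1. T1 CAS -> counter=3 r=(0,0) succ=(0,0) retry=(1,0)
2. T2 CAS -> counter=3 r=(0,0) succ=(0,0) retry=(1,1)
3. T1 LOAD -> counter=3 r=(3,0) succ=(0,0) retry=(1,1)
4. T1 CAS -> counter=4 r=(3,0) succ=(1,0) retry=(1,1)
5. T1 LOAD -> counter=4 r=(4,0) succ=(1,0) retry=(1,1)
6. T1 CAS -> counter=5 r=(4,0) succ=(2,0) retry=(1,1)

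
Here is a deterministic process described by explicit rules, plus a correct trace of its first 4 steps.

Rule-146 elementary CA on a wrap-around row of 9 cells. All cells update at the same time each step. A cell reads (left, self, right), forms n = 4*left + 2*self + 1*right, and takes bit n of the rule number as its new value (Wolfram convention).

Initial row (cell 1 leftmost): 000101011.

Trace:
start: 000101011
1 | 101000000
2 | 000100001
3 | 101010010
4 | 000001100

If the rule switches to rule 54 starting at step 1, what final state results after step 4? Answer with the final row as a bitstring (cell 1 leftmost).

011101110

(re-executing steps 1..4 under rule 54; state before step 1: 000101011)
1 | 101111100
2 | 110000011
3 | 001000100
4 | 011101110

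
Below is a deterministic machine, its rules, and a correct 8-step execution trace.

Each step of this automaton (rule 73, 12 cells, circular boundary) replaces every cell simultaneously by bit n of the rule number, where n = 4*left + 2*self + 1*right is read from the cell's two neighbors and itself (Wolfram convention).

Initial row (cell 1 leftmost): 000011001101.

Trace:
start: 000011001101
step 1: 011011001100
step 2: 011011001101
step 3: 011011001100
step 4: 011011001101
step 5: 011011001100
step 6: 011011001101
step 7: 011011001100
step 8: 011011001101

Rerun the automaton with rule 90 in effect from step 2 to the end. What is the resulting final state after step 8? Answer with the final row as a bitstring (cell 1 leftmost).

000001000100

(re-executing steps 2..8 under rule 90; state before step 2: 011011001100)
step 2: 111011111110
step 3: 101010000010
step 4: 000001000100
step 5: 000010101010
step 6: 000100000001
step 7: 101010000010
step 8: 000001000100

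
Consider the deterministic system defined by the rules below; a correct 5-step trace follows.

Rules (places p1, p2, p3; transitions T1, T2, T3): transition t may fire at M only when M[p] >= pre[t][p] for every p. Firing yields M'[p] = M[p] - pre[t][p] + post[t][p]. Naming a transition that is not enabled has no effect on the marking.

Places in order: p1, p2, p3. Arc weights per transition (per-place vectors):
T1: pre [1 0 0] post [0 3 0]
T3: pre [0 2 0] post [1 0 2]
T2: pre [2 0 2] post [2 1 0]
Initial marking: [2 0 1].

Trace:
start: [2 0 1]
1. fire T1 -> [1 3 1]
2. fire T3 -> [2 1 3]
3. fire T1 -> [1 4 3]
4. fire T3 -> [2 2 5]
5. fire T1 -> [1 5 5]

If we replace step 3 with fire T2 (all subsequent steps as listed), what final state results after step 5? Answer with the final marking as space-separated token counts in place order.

2 3 3

(re-executing from step 3 with the substitution; state before step 3: [2 1 3])
3. fire T2 -> [2 2 1]
4. fire T3 -> [3 0 3]
5. fire T1 -> [2 3 3]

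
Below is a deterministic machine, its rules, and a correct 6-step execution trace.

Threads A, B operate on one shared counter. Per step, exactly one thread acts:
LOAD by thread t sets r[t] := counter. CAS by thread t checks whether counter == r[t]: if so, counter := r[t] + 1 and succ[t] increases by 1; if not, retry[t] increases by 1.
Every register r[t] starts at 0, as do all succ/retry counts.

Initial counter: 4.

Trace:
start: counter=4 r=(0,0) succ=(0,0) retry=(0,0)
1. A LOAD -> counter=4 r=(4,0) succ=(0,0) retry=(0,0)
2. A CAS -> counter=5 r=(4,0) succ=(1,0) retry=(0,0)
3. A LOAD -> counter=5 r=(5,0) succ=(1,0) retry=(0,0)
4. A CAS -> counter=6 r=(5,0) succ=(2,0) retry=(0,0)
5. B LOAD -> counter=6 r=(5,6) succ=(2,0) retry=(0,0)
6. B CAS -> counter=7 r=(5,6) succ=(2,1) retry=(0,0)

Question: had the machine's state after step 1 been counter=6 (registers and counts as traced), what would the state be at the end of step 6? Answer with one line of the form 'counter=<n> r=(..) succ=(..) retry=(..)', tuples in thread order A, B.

counter=8 r=(6,7) succ=(1,1) retry=(1,0)

state after step 1 := counter=6 r=(4,0) succ=(0,0) retry=(0,0)
2. A CAS -> counter=6 r=(4,0) succ=(0,0) retry=(1,0)
3. A LOAD -> counter=6 r=(6,0) succ=(0,0) retry=(1,0)
4. A CAS -> counter=7 r=(6,0) succ=(1,0) retry=(1,0)
5. B LOAD -> counter=7 r=(6,7) succ=(1,0) retry=(1,0)
6. B CAS -> counter=8 r=(6,7) succ=(1,1) retry=(1,0)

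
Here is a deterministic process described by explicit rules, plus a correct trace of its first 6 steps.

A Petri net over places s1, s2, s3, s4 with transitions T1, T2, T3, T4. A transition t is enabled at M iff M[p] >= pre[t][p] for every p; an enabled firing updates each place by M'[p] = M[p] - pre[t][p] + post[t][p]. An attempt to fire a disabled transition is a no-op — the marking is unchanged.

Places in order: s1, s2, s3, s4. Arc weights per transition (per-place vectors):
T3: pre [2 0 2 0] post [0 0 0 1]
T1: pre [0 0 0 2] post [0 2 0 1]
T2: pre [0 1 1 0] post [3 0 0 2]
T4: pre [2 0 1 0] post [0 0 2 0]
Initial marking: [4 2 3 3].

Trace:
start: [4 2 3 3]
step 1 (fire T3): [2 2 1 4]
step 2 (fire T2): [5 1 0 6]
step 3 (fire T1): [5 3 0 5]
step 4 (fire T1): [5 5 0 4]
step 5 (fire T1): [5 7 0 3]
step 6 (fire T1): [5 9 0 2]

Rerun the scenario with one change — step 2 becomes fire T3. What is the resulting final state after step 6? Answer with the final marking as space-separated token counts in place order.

(re-executing from step 2 with the substitution; state before step 2: [2 2 1 4])
step 2 (fire T3): [2 2 1 4]
step 3 (fire T1): [2 4 1 3]
step 4 (fire T1): [2 6 1 2]
step 5 (fire T1): [2 8 1 1]
step 6 (fire T1): [2 8 1 1]

2 8 1 1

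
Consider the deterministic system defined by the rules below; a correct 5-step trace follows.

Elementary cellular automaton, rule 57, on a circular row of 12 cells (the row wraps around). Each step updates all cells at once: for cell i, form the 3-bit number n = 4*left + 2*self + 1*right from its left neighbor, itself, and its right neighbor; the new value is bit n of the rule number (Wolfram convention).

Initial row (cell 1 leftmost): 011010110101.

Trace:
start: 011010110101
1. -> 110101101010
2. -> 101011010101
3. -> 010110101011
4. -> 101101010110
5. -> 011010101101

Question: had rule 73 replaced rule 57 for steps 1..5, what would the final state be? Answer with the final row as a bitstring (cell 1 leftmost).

(re-executing steps 1..5 under rule 73; state before step 1: 011010110101)
1. -> 011000110000
2. -> 011010110111
3. -> 011000110101
4. -> 011010110000
5. -> 011000110111

011000110111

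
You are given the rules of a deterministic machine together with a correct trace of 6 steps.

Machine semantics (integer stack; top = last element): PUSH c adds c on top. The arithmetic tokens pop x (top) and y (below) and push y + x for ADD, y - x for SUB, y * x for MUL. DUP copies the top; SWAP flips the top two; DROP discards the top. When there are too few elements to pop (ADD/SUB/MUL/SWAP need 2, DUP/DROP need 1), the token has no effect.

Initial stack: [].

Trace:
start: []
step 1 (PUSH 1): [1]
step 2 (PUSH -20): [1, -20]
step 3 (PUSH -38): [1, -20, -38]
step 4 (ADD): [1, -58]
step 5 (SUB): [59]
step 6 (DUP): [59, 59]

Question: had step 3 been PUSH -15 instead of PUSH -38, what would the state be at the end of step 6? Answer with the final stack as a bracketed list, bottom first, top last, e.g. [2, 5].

[36, 36]

(re-executing from step 3 with the substitution; state before step 3: [1, -20])
step 3 (PUSH -15): [1, -20, -15]
step 4 (ADD): [1, -35]
step 5 (SUB): [36]
step 6 (DUP): [36, 36]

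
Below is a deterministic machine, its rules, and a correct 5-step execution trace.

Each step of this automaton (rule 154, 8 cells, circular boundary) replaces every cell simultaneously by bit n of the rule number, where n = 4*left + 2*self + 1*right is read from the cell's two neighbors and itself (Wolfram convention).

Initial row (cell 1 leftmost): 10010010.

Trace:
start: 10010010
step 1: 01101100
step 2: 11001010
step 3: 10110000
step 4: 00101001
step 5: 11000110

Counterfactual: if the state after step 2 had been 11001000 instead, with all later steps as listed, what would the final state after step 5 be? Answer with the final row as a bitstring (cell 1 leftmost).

11010010

state after step 2 := 11001000
step 3: 10110101
step 4: 00100001
step 5: 11010010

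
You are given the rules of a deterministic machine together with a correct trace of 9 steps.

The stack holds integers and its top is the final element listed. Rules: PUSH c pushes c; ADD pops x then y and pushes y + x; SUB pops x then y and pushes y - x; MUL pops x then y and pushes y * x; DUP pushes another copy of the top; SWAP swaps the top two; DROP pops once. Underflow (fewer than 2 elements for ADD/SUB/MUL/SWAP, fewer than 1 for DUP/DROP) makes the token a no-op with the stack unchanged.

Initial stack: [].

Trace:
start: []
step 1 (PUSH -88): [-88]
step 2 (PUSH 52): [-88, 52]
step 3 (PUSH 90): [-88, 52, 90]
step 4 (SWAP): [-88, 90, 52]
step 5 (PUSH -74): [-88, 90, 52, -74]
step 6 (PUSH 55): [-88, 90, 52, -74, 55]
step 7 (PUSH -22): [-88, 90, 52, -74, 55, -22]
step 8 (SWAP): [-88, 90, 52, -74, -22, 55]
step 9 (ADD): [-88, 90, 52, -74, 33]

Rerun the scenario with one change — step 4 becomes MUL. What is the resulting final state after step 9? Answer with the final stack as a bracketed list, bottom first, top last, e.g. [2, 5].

[-88, 4680, -74, 33]

(re-executing from step 4 with the substitution; state before step 4: [-88, 52, 90])
step 4 (MUL): [-88, 4680]
step 5 (PUSH -74): [-88, 4680, -74]
step 6 (PUSH 55): [-88, 4680, -74, 55]
step 7 (PUSH -22): [-88, 4680, -74, 55, -22]
step 8 (SWAP): [-88, 4680, -74, -22, 55]
step 9 (ADD): [-88, 4680, -74, 33]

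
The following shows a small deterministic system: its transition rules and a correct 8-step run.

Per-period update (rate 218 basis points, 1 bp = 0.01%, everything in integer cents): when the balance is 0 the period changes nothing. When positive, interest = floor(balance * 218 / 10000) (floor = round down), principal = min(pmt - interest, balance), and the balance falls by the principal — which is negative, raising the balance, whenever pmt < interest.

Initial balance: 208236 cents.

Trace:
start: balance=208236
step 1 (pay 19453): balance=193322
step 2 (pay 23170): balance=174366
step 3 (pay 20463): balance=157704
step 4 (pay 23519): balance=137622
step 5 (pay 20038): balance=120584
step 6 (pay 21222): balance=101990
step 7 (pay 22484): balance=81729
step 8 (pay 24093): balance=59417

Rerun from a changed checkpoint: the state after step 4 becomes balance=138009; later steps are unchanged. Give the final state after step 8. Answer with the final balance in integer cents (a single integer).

59839

state after step 4 := balance=138009
step 5 (pay 20038): balance=120979
step 6 (pay 21222): balance=102394
step 7 (pay 22484): balance=82142
step 8 (pay 24093): balance=59839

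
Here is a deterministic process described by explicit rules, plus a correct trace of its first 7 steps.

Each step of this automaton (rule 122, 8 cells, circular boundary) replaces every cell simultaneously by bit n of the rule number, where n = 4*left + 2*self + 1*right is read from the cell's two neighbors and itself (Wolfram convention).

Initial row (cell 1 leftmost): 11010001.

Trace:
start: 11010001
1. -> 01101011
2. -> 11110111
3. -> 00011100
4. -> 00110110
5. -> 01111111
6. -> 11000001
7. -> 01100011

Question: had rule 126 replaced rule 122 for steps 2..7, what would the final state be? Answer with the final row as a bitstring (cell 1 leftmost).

(re-executing steps 2..7 under rule 126; state before step 2: 01101011)
2. -> 11111111
3. -> 00000000
4. -> 00000000
5. -> 00000000
6. -> 00000000
7. -> 00000000

00000000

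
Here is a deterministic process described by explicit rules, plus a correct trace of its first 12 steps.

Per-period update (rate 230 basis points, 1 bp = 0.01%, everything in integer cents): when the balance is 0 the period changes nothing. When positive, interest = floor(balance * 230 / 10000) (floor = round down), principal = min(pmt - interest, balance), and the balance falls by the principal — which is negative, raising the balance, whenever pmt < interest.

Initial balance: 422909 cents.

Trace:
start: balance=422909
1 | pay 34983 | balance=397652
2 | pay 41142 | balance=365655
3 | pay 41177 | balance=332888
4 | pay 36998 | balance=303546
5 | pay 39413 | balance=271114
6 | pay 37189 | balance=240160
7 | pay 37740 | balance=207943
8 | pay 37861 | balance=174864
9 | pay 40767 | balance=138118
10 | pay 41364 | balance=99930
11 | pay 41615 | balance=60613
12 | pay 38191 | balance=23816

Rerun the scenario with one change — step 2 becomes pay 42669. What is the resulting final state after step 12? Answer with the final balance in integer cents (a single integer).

21898

(re-executing from step 2 with the substitution; state before step 2: balance=397652)
2 | pay 42669 | balance=364128
3 | pay 41177 | balance=331325
4 | pay 36998 | balance=301947
5 | pay 39413 | balance=269478
6 | pay 37189 | balance=238486
7 | pay 37740 | balance=206231
8 | pay 37861 | balance=173113
9 | pay 40767 | balance=136327
10 | pay 41364 | balance=98098
11 | pay 41615 | balance=58739
12 | pay 38191 | balance=21898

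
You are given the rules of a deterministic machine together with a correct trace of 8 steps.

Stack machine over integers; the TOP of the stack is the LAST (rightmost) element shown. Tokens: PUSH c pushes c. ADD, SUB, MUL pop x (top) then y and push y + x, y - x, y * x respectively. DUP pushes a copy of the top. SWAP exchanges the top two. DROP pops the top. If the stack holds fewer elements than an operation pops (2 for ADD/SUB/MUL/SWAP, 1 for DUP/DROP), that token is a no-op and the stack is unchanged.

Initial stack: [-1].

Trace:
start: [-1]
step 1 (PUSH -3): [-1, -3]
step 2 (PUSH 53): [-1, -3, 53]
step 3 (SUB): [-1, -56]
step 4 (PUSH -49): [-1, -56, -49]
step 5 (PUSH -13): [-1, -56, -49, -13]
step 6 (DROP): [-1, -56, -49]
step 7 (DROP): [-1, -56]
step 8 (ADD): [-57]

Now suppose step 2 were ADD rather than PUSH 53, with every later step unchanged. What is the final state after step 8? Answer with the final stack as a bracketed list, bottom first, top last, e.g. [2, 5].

(re-executing from step 2 with the substitution; state before step 2: [-1, -3])
step 2 (ADD): [-4]
step 3 (SUB): [-4]
step 4 (PUSH -49): [-4, -49]
step 5 (PUSH -13): [-4, -49, -13]
step 6 (DROP): [-4, -49]
step 7 (DROP): [-4]
step 8 (ADD): [-4]

[-4]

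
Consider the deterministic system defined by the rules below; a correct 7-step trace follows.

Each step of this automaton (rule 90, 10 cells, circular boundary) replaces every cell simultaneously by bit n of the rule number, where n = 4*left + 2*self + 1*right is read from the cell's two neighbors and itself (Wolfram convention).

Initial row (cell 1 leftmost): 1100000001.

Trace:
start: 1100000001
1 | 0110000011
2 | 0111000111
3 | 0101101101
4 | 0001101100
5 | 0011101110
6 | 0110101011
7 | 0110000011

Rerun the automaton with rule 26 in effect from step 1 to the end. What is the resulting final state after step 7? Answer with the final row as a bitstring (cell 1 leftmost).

(re-executing steps 1..7 under rule 26; state before step 1: 1100000001)
1 | 0010000011
2 | 1101000110
3 | 1000101100
4 | 0101001011
5 | 0000110010
6 | 0001101101
7 | 1011001000

1011001000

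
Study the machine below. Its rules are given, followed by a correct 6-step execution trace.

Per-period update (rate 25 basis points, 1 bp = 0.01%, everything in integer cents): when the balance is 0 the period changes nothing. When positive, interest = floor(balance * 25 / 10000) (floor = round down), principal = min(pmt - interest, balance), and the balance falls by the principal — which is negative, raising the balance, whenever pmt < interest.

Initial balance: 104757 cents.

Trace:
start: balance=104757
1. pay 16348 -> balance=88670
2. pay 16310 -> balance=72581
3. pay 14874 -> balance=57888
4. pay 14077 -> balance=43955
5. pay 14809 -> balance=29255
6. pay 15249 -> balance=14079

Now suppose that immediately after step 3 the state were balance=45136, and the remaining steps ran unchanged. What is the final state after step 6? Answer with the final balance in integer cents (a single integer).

state after step 3 := balance=45136
4. pay 14077 -> balance=31171
5. pay 14809 -> balance=16439
6. pay 15249 -> balance=1231

1231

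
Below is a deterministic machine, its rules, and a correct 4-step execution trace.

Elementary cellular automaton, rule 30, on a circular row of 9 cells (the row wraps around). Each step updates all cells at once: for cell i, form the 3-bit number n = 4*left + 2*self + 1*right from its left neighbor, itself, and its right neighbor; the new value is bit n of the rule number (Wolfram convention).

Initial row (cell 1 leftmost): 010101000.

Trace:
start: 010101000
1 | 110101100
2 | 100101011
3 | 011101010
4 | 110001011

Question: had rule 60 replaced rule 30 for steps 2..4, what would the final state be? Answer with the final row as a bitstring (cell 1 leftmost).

(re-executing steps 2..4 under rule 60; state before step 2: 110101100)
2 | 101111010
3 | 111000111
4 | 000100100

000100100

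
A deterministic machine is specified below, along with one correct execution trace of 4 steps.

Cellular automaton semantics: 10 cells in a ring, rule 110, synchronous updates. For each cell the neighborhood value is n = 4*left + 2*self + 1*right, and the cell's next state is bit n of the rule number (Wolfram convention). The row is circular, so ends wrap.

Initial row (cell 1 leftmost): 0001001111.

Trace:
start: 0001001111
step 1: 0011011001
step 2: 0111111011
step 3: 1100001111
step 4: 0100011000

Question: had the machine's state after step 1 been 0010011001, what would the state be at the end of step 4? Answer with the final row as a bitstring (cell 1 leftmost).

state after step 1 := 0010011001
step 2: 0110111011
step 3: 1111101111
step 4: 0000111000

0000111000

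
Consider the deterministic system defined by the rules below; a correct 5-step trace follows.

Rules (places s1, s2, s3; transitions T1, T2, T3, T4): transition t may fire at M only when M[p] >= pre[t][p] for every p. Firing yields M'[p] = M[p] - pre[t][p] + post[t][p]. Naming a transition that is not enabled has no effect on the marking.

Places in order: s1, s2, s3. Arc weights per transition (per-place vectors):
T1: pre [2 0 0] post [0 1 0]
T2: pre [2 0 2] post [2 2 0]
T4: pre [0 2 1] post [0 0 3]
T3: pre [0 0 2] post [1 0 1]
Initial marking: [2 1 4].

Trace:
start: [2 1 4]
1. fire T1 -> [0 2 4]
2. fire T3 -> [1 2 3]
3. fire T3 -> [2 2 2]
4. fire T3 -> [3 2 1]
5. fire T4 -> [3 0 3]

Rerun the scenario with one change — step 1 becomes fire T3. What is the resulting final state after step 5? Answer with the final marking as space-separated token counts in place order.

(re-executing from step 1 with the substitution; state before step 1: [2 1 4])
1. fire T3 -> [3 1 3]
2. fire T3 -> [4 1 2]
3. fire T3 -> [5 1 1]
4. fire T3 -> [5 1 1]
5. fire T4 -> [5 1 1]

5 1 1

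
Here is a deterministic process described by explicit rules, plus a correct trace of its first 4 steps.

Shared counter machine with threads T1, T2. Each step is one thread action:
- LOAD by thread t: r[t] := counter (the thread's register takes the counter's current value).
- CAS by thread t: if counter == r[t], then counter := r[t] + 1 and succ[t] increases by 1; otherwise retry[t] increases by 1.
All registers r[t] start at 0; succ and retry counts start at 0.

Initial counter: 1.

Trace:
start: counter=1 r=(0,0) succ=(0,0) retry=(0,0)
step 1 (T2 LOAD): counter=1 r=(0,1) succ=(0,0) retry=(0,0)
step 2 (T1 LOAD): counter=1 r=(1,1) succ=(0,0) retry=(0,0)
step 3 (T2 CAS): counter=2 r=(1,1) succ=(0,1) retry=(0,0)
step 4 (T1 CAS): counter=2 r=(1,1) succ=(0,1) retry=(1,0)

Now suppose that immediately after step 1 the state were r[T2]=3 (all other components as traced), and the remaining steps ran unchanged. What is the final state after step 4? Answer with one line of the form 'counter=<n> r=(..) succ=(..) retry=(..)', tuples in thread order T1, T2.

counter=2 r=(1,3) succ=(1,0) retry=(0,1)

state after step 1 := counter=1 r=(0,3) succ=(0,0) retry=(0,0)
step 2 (T1 LOAD): counter=1 r=(1,3) succ=(0,0) retry=(0,0)
step 3 (T2 CAS): counter=1 r=(1,3) succ=(0,0) retry=(0,1)
step 4 (T1 CAS): counter=2 r=(1,3) succ=(1,0) retry=(0,1)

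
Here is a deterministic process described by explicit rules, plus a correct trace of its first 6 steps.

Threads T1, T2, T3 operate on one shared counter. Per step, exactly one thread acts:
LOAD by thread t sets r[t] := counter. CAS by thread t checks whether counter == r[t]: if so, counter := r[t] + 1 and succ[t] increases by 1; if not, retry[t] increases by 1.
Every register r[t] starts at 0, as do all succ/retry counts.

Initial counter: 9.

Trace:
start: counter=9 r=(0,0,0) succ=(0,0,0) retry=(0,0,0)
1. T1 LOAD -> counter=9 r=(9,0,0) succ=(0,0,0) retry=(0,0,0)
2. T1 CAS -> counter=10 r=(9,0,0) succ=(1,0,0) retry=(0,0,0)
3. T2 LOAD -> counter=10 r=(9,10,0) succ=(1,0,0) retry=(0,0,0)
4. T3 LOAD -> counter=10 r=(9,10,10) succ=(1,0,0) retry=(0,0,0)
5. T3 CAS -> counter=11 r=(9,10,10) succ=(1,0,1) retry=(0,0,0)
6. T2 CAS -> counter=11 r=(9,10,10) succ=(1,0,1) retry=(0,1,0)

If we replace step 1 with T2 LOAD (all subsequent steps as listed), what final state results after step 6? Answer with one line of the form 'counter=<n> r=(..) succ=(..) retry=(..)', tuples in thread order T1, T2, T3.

counter=10 r=(0,9,9) succ=(0,0,1) retry=(1,1,0)

(re-executing from step 1 with the substitution; state before step 1: counter=9 r=(0,0,0) succ=(0,0,0) retry=(0,0,0))
1. T2 LOAD -> counter=9 r=(0,9,0) succ=(0,0,0) retry=(0,0,0)
2. T1 CAS -> counter=9 r=(0,9,0) succ=(0,0,0) retry=(1,0,0)
3. T2 LOAD -> counter=9 r=(0,9,0) succ=(0,0,0) retry=(1,0,0)
4. T3 LOAD -> counter=9 r=(0,9,9) succ=(0,0,0) retry=(1,0,0)
5. T3 CAS -> counter=10 r=(0,9,9) succ=(0,0,1) retry=(1,0,0)
6. T2 CAS -> counter=10 r=(0,9,9) succ=(0,0,1) retry=(1,1,0)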